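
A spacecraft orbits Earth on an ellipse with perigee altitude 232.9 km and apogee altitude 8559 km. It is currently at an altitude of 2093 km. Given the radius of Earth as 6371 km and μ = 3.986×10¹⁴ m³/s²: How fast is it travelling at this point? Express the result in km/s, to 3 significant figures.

r_p = 6371 + 232.9 = 6603.9 km = 6.6039×10⁶ m.
r_a = 6371 + 8559 = 14930 km = 1.4930×10⁷ m.
r = 6371 + 2093 = 8464.0 km = 8.464×10⁶ m.
Semi-major axis a = (r_p + r_a)/2 = 10767 km = 1.077×10⁷ m.
Vis-viva: v² = μ(2/r − 1/a) = 3.986×10¹⁴ × (2.363×10⁻⁷ − 9.288×10⁻⁸) = 5.717×10⁷ m²/s².
v = 7561 m/s = 7.561 km/s.

v ≈ 7.56 km/s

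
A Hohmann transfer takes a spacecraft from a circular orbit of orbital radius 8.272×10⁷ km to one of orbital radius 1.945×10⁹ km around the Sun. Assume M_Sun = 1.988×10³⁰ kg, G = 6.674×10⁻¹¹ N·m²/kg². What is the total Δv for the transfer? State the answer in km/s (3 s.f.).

Δv_total ≈ 21.3 km/s

μ = GM = 6.674×10⁻¹¹ × 1.988×10³⁰ = 1.327×10²⁰ m³/s².
r₁ = 8.272×10⁷ km = 8.272×10¹⁰ m.
r₂ = 1.945×10⁹ km = 1.945×10¹² m.
Transfer ellipse a_t = (r₁ + r₂)/2 = 1.014×10¹² m.
At r₁: circular v_c1 = √(μ/r₁) = 40050 m/s; transfer-perihelion v_p = √[μ(2/r₁ − 1/a_t)] = 55470 m/s.
Δv₁ = v_p − v_c1 = 15420 m/s.
At r₂: circular v_c2 = √(μ/r₂) = 8259 m/s; transfer-aphelion v_a = √[μ(2/r₂ − 1/a_t)] = 2359 m/s.
Δv₂ = v_c2 − v_a = 5900 m/s.
Total Δv = Δv₁ + Δv₂ = 21320 m/s = 21.32 km/s.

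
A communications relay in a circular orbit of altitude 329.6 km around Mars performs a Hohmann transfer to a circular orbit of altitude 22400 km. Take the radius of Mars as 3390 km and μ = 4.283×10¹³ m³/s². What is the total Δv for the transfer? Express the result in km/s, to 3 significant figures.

Δv_total ≈ 1.73 km/s

r₁ = 3390 + 329.6 = 3719.6 km = 3.7196×10⁶ m.
r₂ = 3390 + 22400 = 25790 km = 2.5790×10⁷ m.
Transfer ellipse a_t = (r₁ + r₂)/2 = 1.475×10⁷ m.
At r₁: circular v_c1 = √(μ/r₁) = 3393 m/s; transfer-periapsis v_p = √[μ(2/r₁ − 1/a_t)] = 4486 m/s.
Δv₁ = v_p − v_c1 = 1093 m/s.
At r₂: circular v_c2 = √(μ/r₂) = 1289 m/s; transfer-apoapsis v_a = √[μ(2/r₂ − 1/a_t)] = 647.0 m/s.
Δv₂ = v_c2 − v_a = 641.7 m/s.
Total Δv = Δv₁ + Δv₂ = 1735 m/s = 1.735 km/s.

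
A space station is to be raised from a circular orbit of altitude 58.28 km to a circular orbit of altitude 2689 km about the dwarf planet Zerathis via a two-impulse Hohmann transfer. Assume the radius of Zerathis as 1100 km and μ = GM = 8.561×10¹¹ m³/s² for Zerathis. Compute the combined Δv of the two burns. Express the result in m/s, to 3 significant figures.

r₁ = 1100 + 58.28 = 1158.3 km = 1.1583×10⁶ m.
r₂ = 1100 + 2689 = 3789.0 km = 3.7890×10⁶ m.
Transfer ellipse a_t = (r₁ + r₂)/2 = 2.474×10⁶ m.
At r₁: circular v_c1 = √(μ/r₁) = 859.7 m/s; transfer-periapsis v_p = √[μ(2/r₁ − 1/a_t)] = 1064 m/s.
Δv₁ = v_p − v_c1 = 204.3 m/s.
At r₂: circular v_c2 = √(μ/r₂) = 475.3 m/s; transfer-apoapsis v_a = √[μ(2/r₂ − 1/a_t)] = 325.3 m/s.
Δv₂ = v_c2 − v_a = 150.1 m/s.
Total Δv = Δv₁ + Δv₂ = 354.4 m/s.

Δv_total ≈ 354 m/s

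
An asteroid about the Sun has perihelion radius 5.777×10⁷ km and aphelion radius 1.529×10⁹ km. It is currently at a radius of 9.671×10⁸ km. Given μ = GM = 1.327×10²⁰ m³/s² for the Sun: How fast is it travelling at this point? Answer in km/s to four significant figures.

v ≈ 10.35 km/s

Semi-major axis a = (r_p + r_a)/2 = 7.9338×10⁸ km = 7.934×10¹¹ m.
Vis-viva: v² = μ(2/r − 1/a) = 1.327×10²⁰ × (2.068×10⁻¹² − 1.260×10⁻¹²) = 1.072×10⁸ m²/s².
v = 10350 m/s = 10.35 km/s.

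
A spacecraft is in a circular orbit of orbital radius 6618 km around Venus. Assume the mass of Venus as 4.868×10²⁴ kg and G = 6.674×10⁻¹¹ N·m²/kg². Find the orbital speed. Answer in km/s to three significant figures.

v ≈ 7.01 km/s

μ = GM = 6.674×10⁻¹¹ × 4.868×10²⁴ = 3.249×10¹⁴ m³/s².
r = 6618 km = 6.618×10⁶ m.
For a circular orbit v = √(μ/r) = √(3.249×10¹⁴ / 6.618×10⁶) = √(4.909×10⁷) = 7007 m/s.
That is 7.007 km/s.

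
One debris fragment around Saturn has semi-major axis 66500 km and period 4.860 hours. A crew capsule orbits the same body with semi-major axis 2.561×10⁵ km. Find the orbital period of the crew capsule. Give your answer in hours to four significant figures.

Kepler's third law: T² ∝ a³, so T₂ = T₁ (a₂/a₁)^(3/2).
a₂/a₁ = 3.851, (a₂/a₁)^(3/2) = 7.558.
T₂ = 4.860 × 7.558 = 36.73 hours.

T₂ ≈ 36.73 hours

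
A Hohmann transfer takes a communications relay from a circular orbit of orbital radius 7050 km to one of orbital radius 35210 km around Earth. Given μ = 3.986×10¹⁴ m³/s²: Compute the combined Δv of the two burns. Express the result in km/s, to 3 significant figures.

r₁ = 7050 km = 7.050×10⁶ m.
r₂ = 35210 km = 3.521×10⁷ m.
Transfer ellipse a_t = (r₁ + r₂)/2 = 2.113×10⁷ m.
At r₁: circular v_c1 = √(μ/r₁) = 7519 m/s; transfer-perigee v_p = √[μ(2/r₁ − 1/a_t)] = 9706 m/s.
Δv₁ = v_p − v_c1 = 2187 m/s.
At r₂: circular v_c2 = √(μ/r₂) = 3365 m/s; transfer-apogee v_a = √[μ(2/r₂ − 1/a_t)] = 1943 m/s.
Δv₂ = v_c2 − v_a = 1421 m/s.
Total Δv = Δv₁ + Δv₂ = 3608 m/s = 3.608 km/s.

Δv_total ≈ 3.61 km/s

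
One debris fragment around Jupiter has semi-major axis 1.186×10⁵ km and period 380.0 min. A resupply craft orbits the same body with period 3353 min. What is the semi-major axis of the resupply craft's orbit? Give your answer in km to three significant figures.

Kepler's third law: a³ ∝ T², so a₂ = a₁ (T₂/T₁)^(2/3).
T₂/T₁ = 8.824, (T₂/T₁)^(2/3) = 4.270.
a₂ = 1.186×10⁵ × 4.270 = 5.064×10⁵ km.

a₂ ≈ 5.06×10⁵ km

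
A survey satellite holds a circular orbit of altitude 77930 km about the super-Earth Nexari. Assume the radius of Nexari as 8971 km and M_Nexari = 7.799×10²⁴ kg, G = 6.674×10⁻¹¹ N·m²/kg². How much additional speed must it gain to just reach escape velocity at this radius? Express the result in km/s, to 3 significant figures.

μ = GM = 6.674×10⁻¹¹ × 7.799×10²⁴ = 5.205×10¹⁴ m³/s².
r = 8971 + 77930 = 86901 km = 8.6901×10⁷ m.
Circular speed v_c = √(μ/r) = 2447 m/s.
Escape speed v_esc = √(2μ/r) = √2 × v_c = 3461 m/s.
Δv = v_esc − v_c = 1014 m/s = 1.014 km/s.

Δv ≈ 1.01 km/s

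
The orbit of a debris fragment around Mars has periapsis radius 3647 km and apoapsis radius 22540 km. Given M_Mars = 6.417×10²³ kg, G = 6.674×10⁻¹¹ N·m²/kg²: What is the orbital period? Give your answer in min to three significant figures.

T ≈ 758 min

μ = GM = 6.674×10⁻¹¹ × 6.417×10²³ = 4.283×10¹³ m³/s².
Semi-major axis a = (r_p + r_a)/2 = (3647.0 + 22540)/2 = 13094 km = 1.309×10⁷ m.
By Kepler's third law T = 2π√(a³/μ) = 2π × 7.240×10³ = 4.549×10⁴ s.
= 758.1 min.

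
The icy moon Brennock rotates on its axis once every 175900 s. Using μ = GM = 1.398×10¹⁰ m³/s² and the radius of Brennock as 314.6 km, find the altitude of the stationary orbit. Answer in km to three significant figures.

h_sync ≈ 1910 km

A synchronous orbit has period T, so by Kepler's third law a = (μT²/4π²)^(1/3).
μT²/4π² = 1.398×10¹⁰ × (1.759×10⁵)² / 39.48 = 1.096×10¹⁹ m³.
a = 2.221×10⁶ m = 2221.1 km.
Altitude h = a − R = 2221.1 − 314.6 = 1906.5 km.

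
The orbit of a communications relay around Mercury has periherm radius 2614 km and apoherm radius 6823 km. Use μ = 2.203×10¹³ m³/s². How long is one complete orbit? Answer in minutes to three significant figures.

T ≈ 229 minutes

Semi-major axis a = (r_p + r_a)/2 = (2614.0 + 6823.0)/2 = 4718.5 km = 4.718×10⁶ m.
By Kepler's third law T = 2π√(a³/μ) = 2π × 2.184×10³ = 1.372×10⁴ s.
= 228.7 minutes.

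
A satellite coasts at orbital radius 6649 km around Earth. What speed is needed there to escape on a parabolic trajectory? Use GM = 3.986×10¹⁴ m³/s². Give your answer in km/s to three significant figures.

r = 6649 km = 6.649×10⁶ m.
Escape speed v_esc = √(2μ/r) = √(2 × 3.986×10¹⁴ / 6.649×10⁶) = √(1.199×10⁸) = 10950 m/s.
= 10.95 km/s.

v_esc ≈ 10.9 km/s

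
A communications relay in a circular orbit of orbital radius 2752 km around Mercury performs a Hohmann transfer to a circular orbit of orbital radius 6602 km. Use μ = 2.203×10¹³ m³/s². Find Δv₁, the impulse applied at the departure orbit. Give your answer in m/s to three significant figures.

Δv ≈ 532 m/s

r₁ = 2752 km = 2.752×10⁶ m.
r₂ = 6602 km = 6.602×10⁶ m.
Transfer ellipse a_t = (r₁ + r₂)/2 = 4.677×10⁶ m.
At r₁: circular v_c1 = √(μ/r₁) = 2829 m/s; transfer-periherm v_p = √[μ(2/r₁ − 1/a_t)] = 3362 m/s.
Δv₁ = v_p − v_c1 = 532.2 m/s.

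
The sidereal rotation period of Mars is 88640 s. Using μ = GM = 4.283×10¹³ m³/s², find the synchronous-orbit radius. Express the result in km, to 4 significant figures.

A synchronous orbit has period T, so by Kepler's third law a = (μT²/4π²)^(1/3).
μT²/4π² = 4.283×10¹³ × (8.864×10⁴)² / 39.48 = 8.524×10²¹ m³.
a = 2.043×10⁷ m = 20428 km.

r_sync ≈ 20430 km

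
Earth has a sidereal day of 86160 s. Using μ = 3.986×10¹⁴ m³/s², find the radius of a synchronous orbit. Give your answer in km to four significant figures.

A synchronous orbit has period T, so by Kepler's third law a = (μT²/4π²)^(1/3).
μT²/4π² = 3.986×10¹⁴ × (8.616×10⁴)² / 39.48 = 7.495×10²² m³.
a = 4.216×10⁷ m = 42163 km.

r_sync ≈ 42160 km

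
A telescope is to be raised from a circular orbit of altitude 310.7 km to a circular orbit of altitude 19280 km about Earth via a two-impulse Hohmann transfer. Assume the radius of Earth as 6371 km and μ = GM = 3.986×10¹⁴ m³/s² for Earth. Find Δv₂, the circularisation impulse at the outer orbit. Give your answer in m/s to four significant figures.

Δv ≈ 1408 m/s

r₁ = 6371 + 310.7 = 6681.7 km = 6.6817×10⁶ m.
r₂ = 6371 + 19280 = 25651 km = 2.5651×10⁷ m.
Transfer ellipse a_t = (r₁ + r₂)/2 = 1.617×10⁷ m.
At r₁: circular v_c1 = √(μ/r₁) = 7724 m/s; transfer-perigee v_p = √[μ(2/r₁ − 1/a_t)] = 9729 m/s.
At r₂: circular v_c2 = √(μ/r₂) = 3942 m/s; transfer-apogee v_a = √[μ(2/r₂ − 1/a_t)] = 2534 m/s.
Δv₂ = v_c2 − v_a = 1408 m/s.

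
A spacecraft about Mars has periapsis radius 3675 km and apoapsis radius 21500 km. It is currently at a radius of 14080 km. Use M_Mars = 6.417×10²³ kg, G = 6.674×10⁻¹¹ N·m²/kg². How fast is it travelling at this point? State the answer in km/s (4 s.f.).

μ = GM = 6.674×10⁻¹¹ × 6.417×10²³ = 4.283×10¹³ m³/s².
Semi-major axis a = (r_p + r_a)/2 = 12588 km = 1.259×10⁷ m.
Vis-viva: v² = μ(2/r − 1/a) = 4.283×10¹³ × (1.420×10⁻⁷ − 7.944×10⁻⁸) = 2.681×10⁶ m²/s².
v = 1637 m/s = 1.637 km/s.

v ≈ 1.637 km/s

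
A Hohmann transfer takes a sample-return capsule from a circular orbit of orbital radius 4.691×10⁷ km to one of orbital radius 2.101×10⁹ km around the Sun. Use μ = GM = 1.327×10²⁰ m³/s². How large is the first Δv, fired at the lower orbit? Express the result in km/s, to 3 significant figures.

r₁ = 4.691×10⁷ km = 4.691×10¹⁰ m.
r₂ = 2.101×10⁹ km = 2.101×10¹² m.
Transfer ellipse a_t = (r₁ + r₂)/2 = 1.074×10¹² m.
At r₁: circular v_c1 = √(μ/r₁) = 53190 m/s; transfer-perihelion v_p = √[μ(2/r₁ − 1/a_t)] = 74390 m/s.
Δv₁ = v_p − v_c1 = 21200 m/s.
= 21.20 km/s.

Δv ≈ 21.2 km/s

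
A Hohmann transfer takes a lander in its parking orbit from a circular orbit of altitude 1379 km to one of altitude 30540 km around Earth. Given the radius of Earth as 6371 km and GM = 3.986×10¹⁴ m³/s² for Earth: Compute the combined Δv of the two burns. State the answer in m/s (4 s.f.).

Δv_total ≈ 3399 m/s

r₁ = 6371 + 1379 = 7750.0 km = 7.7500×10⁶ m.
r₂ = 6371 + 30540 = 36911 km = 3.6911×10⁷ m.
Transfer ellipse a_t = (r₁ + r₂)/2 = 2.233×10⁷ m.
At r₁: circular v_c1 = √(μ/r₁) = 7172 m/s; transfer-perigee v_p = √[μ(2/r₁ − 1/a_t)] = 9220 m/s.
Δv₁ = v_p − v_c1 = 2049 m/s.
At r₂: circular v_c2 = √(μ/r₂) = 3286 m/s; transfer-apogee v_a = √[μ(2/r₂ − 1/a_t)] = 1936 m/s.
Δv₂ = v_c2 − v_a = 1350 m/s.
Total Δv = Δv₁ + Δv₂ = 3399 m/s.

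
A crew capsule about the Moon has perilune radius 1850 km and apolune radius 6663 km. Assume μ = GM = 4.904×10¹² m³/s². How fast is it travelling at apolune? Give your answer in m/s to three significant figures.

v ≈ 566 m/s

Semi-major axis a = (r_p + r_a)/2 = 4256.5 km = 4.256×10⁶ m.
Vis-viva: v² = μ(2/r − 1/a) = 4.904×10¹² × (3.002×10⁻⁷ − 2.349×10⁻⁷) = 3.199×10⁵ m²/s².
v = 565.6 m/s.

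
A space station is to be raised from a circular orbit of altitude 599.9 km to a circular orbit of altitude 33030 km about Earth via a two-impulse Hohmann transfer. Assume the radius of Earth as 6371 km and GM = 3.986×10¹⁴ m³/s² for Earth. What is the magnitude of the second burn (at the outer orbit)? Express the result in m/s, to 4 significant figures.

r₁ = 6371 + 599.9 = 6970.9 km = 6.9709×10⁶ m.
r₂ = 6371 + 33030 = 39401 km = 3.9401×10⁷ m.
Transfer ellipse a_t = (r₁ + r₂)/2 = 2.319×10⁷ m.
At r₁: circular v_c1 = √(μ/r₁) = 7562 m/s; transfer-perigee v_p = √[μ(2/r₁ − 1/a_t)] = 9857 m/s.
At r₂: circular v_c2 = √(μ/r₂) = 3181 m/s; transfer-apogee v_a = √[μ(2/r₂ − 1/a_t)] = 1744 m/s.
Δv₂ = v_c2 − v_a = 1437 m/s.

Δv ≈ 1437 m/s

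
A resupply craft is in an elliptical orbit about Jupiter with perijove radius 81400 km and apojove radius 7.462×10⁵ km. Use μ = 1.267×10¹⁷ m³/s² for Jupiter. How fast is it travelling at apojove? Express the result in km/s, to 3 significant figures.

v ≈ 5.78 km/s

Semi-major axis a = (r_p + r_a)/2 = 4.1380×10⁵ km = 4.138×10⁸ m.
Vis-viva: v² = μ(2/r − 1/a) = 1.267×10¹⁷ × (2.680×10⁻⁹ − 2.417×10⁻⁹) = 3.340×10⁷ m²/s².
v = 5779 m/s = 5.779 km/s.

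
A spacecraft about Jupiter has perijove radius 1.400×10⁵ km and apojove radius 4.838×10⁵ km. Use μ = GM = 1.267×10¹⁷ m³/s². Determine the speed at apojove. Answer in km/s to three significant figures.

Semi-major axis a = (r_p + r_a)/2 = 3.1190×10⁵ km = 3.119×10⁸ m.
Vis-viva: v² = μ(2/r − 1/a) = 1.267×10¹⁷ × (4.134×10⁻⁹ − 3.206×10⁻⁹) = 1.176×10⁸ m²/s².
v = 10840 m/s = 10.84 km/s.

v ≈ 10.8 km/s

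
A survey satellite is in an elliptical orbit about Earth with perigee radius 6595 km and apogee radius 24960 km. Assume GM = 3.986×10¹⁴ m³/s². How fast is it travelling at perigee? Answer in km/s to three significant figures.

Semi-major axis a = (r_p + r_a)/2 = 15778 km = 1.578×10⁷ m.
Vis-viva: v² = μ(2/r − 1/a) = 3.986×10¹⁴ × (3.033×10⁻⁷ − 6.338×10⁻⁸) = 9.562×10⁷ m²/s².
v = 9778 m/s = 9.778 km/s.

v ≈ 9.78 km/s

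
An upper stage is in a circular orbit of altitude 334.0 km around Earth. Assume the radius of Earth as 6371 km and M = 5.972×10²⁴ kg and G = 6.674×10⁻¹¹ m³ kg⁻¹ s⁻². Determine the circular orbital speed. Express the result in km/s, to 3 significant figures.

v ≈ 7.71 km/s

μ = GM = 6.674×10⁻¹¹ × 5.972×10²⁴ = 3.986×10¹⁴ m³/s².
r = 6371 + 334.0 = 6705.0 km = 6.7050×10⁶ m.
For a circular orbit v = √(μ/r) = √(3.986×10¹⁴ / 6.705×10⁶) = √(5.944×10⁷) = 7710 m/s.
That is 7.710 km/s.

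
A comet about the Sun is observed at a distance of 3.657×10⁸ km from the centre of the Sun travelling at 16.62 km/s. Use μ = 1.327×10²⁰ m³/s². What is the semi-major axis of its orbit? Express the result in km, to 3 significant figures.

a ≈ 2.95×10⁸ km

r = 3.657×10¹¹ m.
Specific orbital energy ε = v²/2 − μ/r = (16620)²/2 − 1.327×10²⁰/3.657×10¹¹ = -2.248×10⁸ J/kg.
Since ε = −μ/(2a), a = −μ/(2ε) = 2.952×10¹¹ m = 2.9521×10⁸ km.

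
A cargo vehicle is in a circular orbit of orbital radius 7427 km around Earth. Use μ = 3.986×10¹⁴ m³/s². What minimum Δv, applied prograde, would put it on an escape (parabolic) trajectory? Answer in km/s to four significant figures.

Δv ≈ 3.034 km/s

r = 7427 km = 7.427×10⁶ m.
Circular speed v_c = √(μ/r) = 7326 m/s.
Escape speed v_esc = √(2μ/r) = √2 × v_c = 10360 m/s.
Δv = v_esc − v_c = 3034 m/s = 3.034 km/s.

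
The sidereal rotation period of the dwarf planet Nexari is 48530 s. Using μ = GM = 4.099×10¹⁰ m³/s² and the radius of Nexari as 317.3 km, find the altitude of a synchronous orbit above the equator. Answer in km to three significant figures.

h_sync ≈ 1030 km

A synchronous orbit has period T, so by Kepler's third law a = (μT²/4π²)^(1/3).
μT²/4π² = 4.099×10¹⁰ × (4.853×10⁴)² / 39.48 = 2.445×10¹⁸ m³.
a = 1.347×10⁶ m = 1347.2 km.
Altitude h = a − R = 1347.2 − 317.3 = 1029.9 km.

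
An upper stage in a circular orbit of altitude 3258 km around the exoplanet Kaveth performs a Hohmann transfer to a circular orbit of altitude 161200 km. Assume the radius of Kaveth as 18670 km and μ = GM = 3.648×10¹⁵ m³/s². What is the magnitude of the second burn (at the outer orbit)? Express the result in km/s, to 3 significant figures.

r₁ = 18670 + 3258 = 21928 km = 2.1928×10⁷ m.
r₂ = 18670 + 161200 = 179870 km = 1.7987×10⁸ m.
Transfer ellipse a_t = (r₁ + r₂)/2 = 1.009×10⁸ m.
At r₁: circular v_c1 = √(μ/r₁) = 12900 m/s; transfer-periapsis v_p = √[μ(2/r₁ − 1/a_t)] = 17220 m/s.
At r₂: circular v_c2 = √(μ/r₂) = 4503 m/s; transfer-apoapsis v_a = √[μ(2/r₂ − 1/a_t)] = 2099 m/s.
Δv₂ = v_c2 − v_a = 2404 m/s.
= 2.404 km/s.

Δv ≈ 2.40 km/s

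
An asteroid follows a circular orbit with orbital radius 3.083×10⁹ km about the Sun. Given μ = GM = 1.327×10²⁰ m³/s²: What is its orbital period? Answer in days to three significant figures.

T ≈ 34200 days

r = 3.083×10⁹ km = 3.083×10¹² m.
Kepler's third law: T = 2π√(r³/μ) = 2π√((3.083×10¹²)³ / 1.327×10²⁰).
r³/μ = 2.208×10¹⁷ s², so T = 2π × 4.699×10⁸ = 2.953×10⁹ s.
Converting: 2.953×10⁹ s ÷ 86400 = 34170 days.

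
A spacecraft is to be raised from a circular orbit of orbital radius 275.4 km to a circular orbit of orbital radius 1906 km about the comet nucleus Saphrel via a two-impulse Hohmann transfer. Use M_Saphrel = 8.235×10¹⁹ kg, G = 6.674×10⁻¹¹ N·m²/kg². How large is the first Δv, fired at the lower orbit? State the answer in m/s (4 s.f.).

Δv ≈ 45.48 m/s

μ = GM = 6.674×10⁻¹¹ × 8.235×10¹⁹ = 5.496×10⁹ m³/s².
r₁ = 275.4 km = 2.754×10⁵ m.
r₂ = 1906 km = 1.906×10⁶ m.
Transfer ellipse a_t = (r₁ + r₂)/2 = 1.091×10⁶ m.
At r₁: circular v_c1 = √(μ/r₁) = 141.3 m/s; transfer-periapsis v_p = √[μ(2/r₁ − 1/a_t)] = 186.7 m/s.
Δv₁ = v_p − v_c1 = 45.48 m/s.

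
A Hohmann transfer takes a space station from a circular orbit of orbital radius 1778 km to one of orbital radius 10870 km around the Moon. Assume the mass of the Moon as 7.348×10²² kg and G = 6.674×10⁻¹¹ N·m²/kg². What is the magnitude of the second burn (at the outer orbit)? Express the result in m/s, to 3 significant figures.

Δv ≈ 316 m/s

μ = GM = 6.674×10⁻¹¹ × 7.348×10²² = 4.904×10¹² m³/s².
r₁ = 1778 km = 1.778×10⁶ m.
r₂ = 10870 km = 1.087×10⁷ m.
Transfer ellipse a_t = (r₁ + r₂)/2 = 6.324×10⁶ m.
At r₁: circular v_c1 = √(μ/r₁) = 1661 m/s; transfer-perilune v_p = √[μ(2/r₁ − 1/a_t)] = 2177 m/s.
At r₂: circular v_c2 = √(μ/r₂) = 671.7 m/s; transfer-apolune v_a = √[μ(2/r₂ − 1/a_t)] = 356.1 m/s.
Δv₂ = v_c2 − v_a = 315.5 m/s.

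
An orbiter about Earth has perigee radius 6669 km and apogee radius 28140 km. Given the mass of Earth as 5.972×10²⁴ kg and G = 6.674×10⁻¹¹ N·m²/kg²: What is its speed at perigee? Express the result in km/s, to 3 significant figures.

v ≈ 9.83 km/s

μ = GM = 6.674×10⁻¹¹ × 5.972×10²⁴ = 3.986×10¹⁴ m³/s².
Semi-major axis a = (r_p + r_a)/2 = 17404 km = 1.740×10⁷ m.
Vis-viva: v² = μ(2/r − 1/a) = 3.986×10¹⁴ × (2.999×10⁻⁷ − 5.746×10⁻⁸) = 9.663×10⁷ m²/s².
v = 9830 m/s = 9.830 km/s.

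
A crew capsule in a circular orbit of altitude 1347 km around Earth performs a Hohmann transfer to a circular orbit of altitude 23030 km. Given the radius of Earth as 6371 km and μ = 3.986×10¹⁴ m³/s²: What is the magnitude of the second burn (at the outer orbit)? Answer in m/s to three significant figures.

Δv ≈ 1310 m/s

r₁ = 6371 + 1347 = 7718.0 km = 7.7180×10⁶ m.
r₂ = 6371 + 23030 = 29401 km = 2.9401×10⁷ m.
Transfer ellipse a_t = (r₁ + r₂)/2 = 1.856×10⁷ m.
At r₁: circular v_c1 = √(μ/r₁) = 7186 m/s; transfer-perigee v_p = √[μ(2/r₁ − 1/a_t)] = 9045 m/s.
At r₂: circular v_c2 = √(μ/r₂) = 3682 m/s; transfer-apogee v_a = √[μ(2/r₂ − 1/a_t)] = 2374 m/s.
Δv₂ = v_c2 − v_a = 1308 m/s.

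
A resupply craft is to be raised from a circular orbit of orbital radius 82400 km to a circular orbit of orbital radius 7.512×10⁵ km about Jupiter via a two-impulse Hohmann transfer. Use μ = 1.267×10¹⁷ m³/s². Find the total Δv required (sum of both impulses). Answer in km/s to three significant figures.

Δv_total ≈ 20.6 km/s

r₁ = 82400 km = 8.240×10⁷ m.
r₂ = 7.512×10⁵ km = 7.512×10⁸ m.
Transfer ellipse a_t = (r₁ + r₂)/2 = 4.168×10⁸ m.
At r₁: circular v_c1 = √(μ/r₁) = 39210 m/s; transfer-perijove v_p = √[μ(2/r₁ − 1/a_t)] = 52640 m/s.
Δv₁ = v_p − v_c1 = 13430 m/s.
At r₂: circular v_c2 = √(μ/r₂) = 12990 m/s; transfer-apojove v_a = √[μ(2/r₂ − 1/a_t)] = 5774 m/s.
Δv₂ = v_c2 − v_a = 7213 m/s.
Total Δv = Δv₁ + Δv₂ = 20640 m/s = 20.64 km/s.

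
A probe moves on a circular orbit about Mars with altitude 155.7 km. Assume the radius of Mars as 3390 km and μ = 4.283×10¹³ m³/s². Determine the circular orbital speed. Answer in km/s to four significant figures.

v ≈ 3.476 km/s

r = 3390 + 155.7 = 3545.7 km = 3.5457×10⁶ m.
For a circular orbit v = √(μ/r) = √(4.283×10¹³ / 3.546×10⁶) = √(1.208×10⁷) = 3476 m/s.
That is 3.476 km/s.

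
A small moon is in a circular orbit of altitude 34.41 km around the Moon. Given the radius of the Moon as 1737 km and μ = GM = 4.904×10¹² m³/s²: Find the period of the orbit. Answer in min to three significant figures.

r = 1737 + 34.41 = 1771.4 km = 1.7714×10⁶ m.
Kepler's third law: T = 2π√(r³/μ) = 2π√((1.771×10⁶)³ / 4.904×10¹²).
r³/μ = 1.133×10⁶ s², so T = 2π × 1.065×10³ = 6.689×10³ s.
Converting: 6.689×10³ s ÷ 60.00 = 111.5 min.

T ≈ 111 min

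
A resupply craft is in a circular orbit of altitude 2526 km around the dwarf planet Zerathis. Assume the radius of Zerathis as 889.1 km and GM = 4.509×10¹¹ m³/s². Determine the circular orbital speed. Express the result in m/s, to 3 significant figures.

v ≈ 363 m/s

r = 889.1 + 2526 = 3415.1 km = 3.4151×10⁶ m.
For a circular orbit v = √(μ/r) = √(4.509×10¹¹ / 3.415×10⁶) = √(1.320×10⁵) = 363.4 m/s.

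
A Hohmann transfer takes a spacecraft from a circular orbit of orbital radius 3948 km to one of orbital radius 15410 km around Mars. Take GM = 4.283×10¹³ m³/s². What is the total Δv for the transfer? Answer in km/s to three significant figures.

Δv_total ≈ 1.46 km/s

r₁ = 3948 km = 3.948×10⁶ m.
r₂ = 15410 km = 1.541×10⁷ m.
Transfer ellipse a_t = (r₁ + r₂)/2 = 9.679×10⁶ m.
At r₁: circular v_c1 = √(μ/r₁) = 3294 m/s; transfer-periapsis v_p = √[μ(2/r₁ − 1/a_t)] = 4156 m/s.
Δv₁ = v_p − v_c1 = 862.3 m/s.
At r₂: circular v_c2 = √(μ/r₂) = 1667 m/s; transfer-apoapsis v_a = √[μ(2/r₂ − 1/a_t)] = 1065 m/s.
Δv₂ = v_c2 − v_a = 602.4 m/s.
Total Δv = Δv₁ + Δv₂ = 1465 m/s = 1.465 km/s.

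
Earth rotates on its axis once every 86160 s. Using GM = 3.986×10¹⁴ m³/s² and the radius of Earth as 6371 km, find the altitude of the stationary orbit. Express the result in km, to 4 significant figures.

h_sync ≈ 35790 km

A synchronous orbit has period T, so by Kepler's third law a = (μT²/4π²)^(1/3).
μT²/4π² = 3.986×10¹⁴ × (8.616×10⁴)² / 39.48 = 7.495×10²² m³.
a = 4.216×10⁷ m = 42163 km.
Altitude h = a − R = 42163 − 6371 = 35792 km.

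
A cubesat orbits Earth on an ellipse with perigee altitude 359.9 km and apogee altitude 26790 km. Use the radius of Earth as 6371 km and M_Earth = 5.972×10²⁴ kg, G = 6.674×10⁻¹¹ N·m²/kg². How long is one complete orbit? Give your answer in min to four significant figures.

T ≈ 467.3 min

μ = GM = 6.674×10⁻¹¹ × 5.972×10²⁴ = 3.986×10¹⁴ m³/s².
r_p = 6371 + 359.9 = 6730.9 km = 6.7309×10⁶ m.
r_a = 6371 + 26790 = 33161 km = 3.3161×10⁷ m.
Semi-major axis a = (r_p + r_a)/2 = (6730.9 + 33161)/2 = 19946 km = 1.995×10⁷ m.
By Kepler's third law T = 2π√(a³/μ) = 2π × 4.462×10³ = 2.804×10⁴ s.
= 467.3 min.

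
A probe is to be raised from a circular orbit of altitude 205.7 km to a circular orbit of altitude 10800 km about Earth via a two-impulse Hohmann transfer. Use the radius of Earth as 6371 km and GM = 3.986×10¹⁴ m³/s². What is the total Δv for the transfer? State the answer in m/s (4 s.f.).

Δv_total ≈ 2809 m/s

r₁ = 6371 + 205.7 = 6576.7 km = 6.5767×10⁶ m.
r₂ = 6371 + 10800 = 17171 km = 1.7171×10⁷ m.
Transfer ellipse a_t = (r₁ + r₂)/2 = 1.187×10⁷ m.
At r₁: circular v_c1 = √(μ/r₁) = 7785 m/s; transfer-perigee v_p = √[μ(2/r₁ − 1/a_t)] = 9362 m/s.
Δv₁ = v_p − v_c1 = 1577 m/s.
At r₂: circular v_c2 = √(μ/r₂) = 4818 m/s; transfer-apogee v_a = √[μ(2/r₂ − 1/a_t)] = 3586 m/s.
Δv₂ = v_c2 − v_a = 1232 m/s.
Total Δv = Δv₁ + Δv₂ = 2809 m/s.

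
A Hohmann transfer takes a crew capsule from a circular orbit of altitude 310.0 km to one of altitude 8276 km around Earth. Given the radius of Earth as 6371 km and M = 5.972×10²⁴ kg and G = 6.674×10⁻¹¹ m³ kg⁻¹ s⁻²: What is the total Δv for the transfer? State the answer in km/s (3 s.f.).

Δv_total ≈ 2.42 km/s

μ = GM = 6.674×10⁻¹¹ × 5.972×10²⁴ = 3.986×10¹⁴ m³/s².
r₁ = 6371 + 310.0 = 6681.0 km = 6.6810×10⁶ m.
r₂ = 6371 + 8276 = 14647 km = 1.4647×10⁷ m.
Transfer ellipse a_t = (r₁ + r₂)/2 = 1.066×10⁷ m.
At r₁: circular v_c1 = √(μ/r₁) = 7724 m/s; transfer-perigee v_p = √[μ(2/r₁ − 1/a_t)] = 9052 m/s.
Δv₁ = v_p − v_c1 = 1328 m/s.
At r₂: circular v_c2 = √(μ/r₂) = 5216 m/s; transfer-apogee v_a = √[μ(2/r₂ − 1/a_t)] = 4129 m/s.
Δv₂ = v_c2 − v_a = 1088 m/s.
Total Δv = Δv₁ + Δv₂ = 2416 m/s = 2.416 km/s.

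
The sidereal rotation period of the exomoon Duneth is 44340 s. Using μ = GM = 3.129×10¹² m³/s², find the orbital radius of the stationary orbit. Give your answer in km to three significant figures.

r_sync ≈ 5380 km

A synchronous orbit has period T, so by Kepler's third law a = (μT²/4π²)^(1/3).
μT²/4π² = 3.129×10¹² × (4.434×10⁴)² / 39.48 = 1.558×10²⁰ m³.
a = 5.381×10⁶ m = 5381.2 km.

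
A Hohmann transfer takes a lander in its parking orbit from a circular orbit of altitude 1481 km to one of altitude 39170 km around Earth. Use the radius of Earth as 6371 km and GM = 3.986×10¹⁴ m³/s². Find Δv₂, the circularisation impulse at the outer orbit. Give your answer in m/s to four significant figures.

Δv ≈ 1354 m/s

r₁ = 6371 + 1481 = 7852.0 km = 7.8520×10⁶ m.
r₂ = 6371 + 39170 = 45541 km = 4.5541×10⁷ m.
Transfer ellipse a_t = (r₁ + r₂)/2 = 2.670×10⁷ m.
At r₁: circular v_c1 = √(μ/r₁) = 7125 m/s; transfer-perigee v_p = √[μ(2/r₁ − 1/a_t)] = 9306 m/s.
At r₂: circular v_c2 = √(μ/r₂) = 2958 m/s; transfer-apogee v_a = √[μ(2/r₂ − 1/a_t)] = 1604 m/s.
Δv₂ = v_c2 − v_a = 1354 m/s.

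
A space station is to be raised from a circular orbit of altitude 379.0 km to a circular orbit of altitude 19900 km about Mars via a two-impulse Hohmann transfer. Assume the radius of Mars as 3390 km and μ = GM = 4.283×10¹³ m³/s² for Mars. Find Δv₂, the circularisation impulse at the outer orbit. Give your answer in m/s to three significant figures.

Δv ≈ 640 m/s

r₁ = 3390 + 379.0 = 3769.0 km = 3.7690×10⁶ m.
r₂ = 3390 + 19900 = 23290 km = 2.3290×10⁷ m.
Transfer ellipse a_t = (r₁ + r₂)/2 = 1.353×10⁷ m.
At r₁: circular v_c1 = √(μ/r₁) = 3371 m/s; transfer-periapsis v_p = √[μ(2/r₁ − 1/a_t)] = 4423 m/s.
At r₂: circular v_c2 = √(μ/r₂) = 1356 m/s; transfer-apoapsis v_a = √[μ(2/r₂ − 1/a_t)] = 715.8 m/s.
Δv₂ = v_c2 − v_a = 640.3 m/s.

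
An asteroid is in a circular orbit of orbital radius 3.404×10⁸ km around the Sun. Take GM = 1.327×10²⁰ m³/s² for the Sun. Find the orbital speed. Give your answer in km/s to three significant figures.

r = 3.404×10⁸ km = 3.404×10¹¹ m.
For a circular orbit v = √(μ/r) = √(1.327×10²⁰ / 3.404×10¹¹) = √(3.898×10⁸) = 19740 m/s.
That is 19.74 km/s.

v ≈ 19.7 km/s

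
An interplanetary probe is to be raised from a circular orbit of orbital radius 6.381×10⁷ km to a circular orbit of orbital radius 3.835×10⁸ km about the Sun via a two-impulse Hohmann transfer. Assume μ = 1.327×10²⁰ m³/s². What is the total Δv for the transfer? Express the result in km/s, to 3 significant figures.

r₁ = 6.381×10⁷ km = 6.381×10¹⁰ m.
r₂ = 3.835×10⁸ km = 3.835×10¹¹ m.
Transfer ellipse a_t = (r₁ + r₂)/2 = 2.237×10¹¹ m.
At r₁: circular v_c1 = √(μ/r₁) = 45600 m/s; transfer-perihelion v_p = √[μ(2/r₁ − 1/a_t)] = 59720 m/s.
Δv₁ = v_p − v_c1 = 14110 m/s.
At r₂: circular v_c2 = √(μ/r₂) = 18600 m/s; transfer-aphelion v_a = √[μ(2/r₂ − 1/a_t)] = 9936 m/s.
Δv₂ = v_c2 − v_a = 8666 m/s.
Total Δv = Δv₁ + Δv₂ = 22780 m/s = 22.78 km/s.

Δv_total ≈ 22.8 km/s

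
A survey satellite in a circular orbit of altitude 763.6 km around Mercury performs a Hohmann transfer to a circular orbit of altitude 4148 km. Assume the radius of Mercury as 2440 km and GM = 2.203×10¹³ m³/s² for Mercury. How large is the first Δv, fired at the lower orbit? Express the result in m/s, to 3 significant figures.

Δv ≈ 420 m/s

r₁ = 2440 + 763.6 = 3203.6 km = 3.2036×10⁶ m.
r₂ = 2440 + 4148 = 6588.0 km = 6.5880×10⁶ m.
Transfer ellipse a_t = (r₁ + r₂)/2 = 4.896×10⁶ m.
At r₁: circular v_c1 = √(μ/r₁) = 2622 m/s; transfer-periherm v_p = √[μ(2/r₁ − 1/a_t)] = 3042 m/s.
Δv₁ = v_p − v_c1 = 419.6 m/s.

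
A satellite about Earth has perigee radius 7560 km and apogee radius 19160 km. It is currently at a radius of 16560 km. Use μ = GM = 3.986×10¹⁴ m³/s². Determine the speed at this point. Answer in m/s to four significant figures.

v ≈ 4278 m/s

Semi-major axis a = (r_p + r_a)/2 = 13360 km = 1.336×10⁷ m.
Vis-viva: v² = μ(2/r − 1/a) = 3.986×10¹⁴ × (1.208×10⁻⁷ − 7.485×10⁻⁸) = 1.830×10⁷ m²/s².
v = 4278 m/s.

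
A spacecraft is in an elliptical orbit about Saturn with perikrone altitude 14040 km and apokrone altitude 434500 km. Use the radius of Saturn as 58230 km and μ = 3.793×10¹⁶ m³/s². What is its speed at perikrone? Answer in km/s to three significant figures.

v ≈ 30.3 km/s

r_p = 58230 + 14040 = 72270 km = 7.2270×10⁷ m.
r_a = 58230 + 434500 = 492730 km = 4.9273×10⁸ m.
Semi-major axis a = (r_p + r_a)/2 = 2.8250×10⁵ km = 2.825×10⁸ m.
Vis-viva: v² = μ(2/r − 1/a) = 3.793×10¹⁶ × (2.767×10⁻⁸ − 3.540×10⁻⁹) = 9.154×10⁸ m²/s².
v = 30260 m/s = 30.26 km/s.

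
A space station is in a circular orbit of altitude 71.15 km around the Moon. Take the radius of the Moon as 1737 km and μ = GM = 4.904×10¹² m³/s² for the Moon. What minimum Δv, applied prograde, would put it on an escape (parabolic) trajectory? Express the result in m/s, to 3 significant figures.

r = 1737 + 71.15 = 1808.2 km = 1.8082×10⁶ m.
Circular speed v_c = √(μ/r) = 1647 m/s.
Escape speed v_esc = √(2μ/r) = √2 × v_c = 2329 m/s.
Δv = v_esc − v_c = 682.2 m/s.

Δv ≈ 682 m/s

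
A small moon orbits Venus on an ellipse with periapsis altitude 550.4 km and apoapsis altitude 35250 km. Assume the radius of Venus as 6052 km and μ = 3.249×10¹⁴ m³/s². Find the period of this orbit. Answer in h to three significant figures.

T ≈ 11.4 h

r_p = 6052 + 550.4 = 6602.4 km = 6.6024×10⁶ m.
r_a = 6052 + 35250 = 41302 km = 4.1302×10⁷ m.
Semi-major axis a = (r_p + r_a)/2 = (6602.4 + 41302)/2 = 23952 km = 2.395×10⁷ m.
By Kepler's third law T = 2π√(a³/μ) = 2π × 6.503×10³ = 4.086×10⁴ s.
= 11.35 h.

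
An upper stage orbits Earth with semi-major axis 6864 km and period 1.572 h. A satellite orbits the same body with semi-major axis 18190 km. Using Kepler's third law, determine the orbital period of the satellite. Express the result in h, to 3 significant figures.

Kepler's third law: T² ∝ a³, so T₂ = T₁ (a₂/a₁)^(3/2).
a₂/a₁ = 2.650, (a₂/a₁)^(3/2) = 4.314.
T₂ = 1.572 × 4.314 = 6.782 h.

T₂ ≈ 6.78 h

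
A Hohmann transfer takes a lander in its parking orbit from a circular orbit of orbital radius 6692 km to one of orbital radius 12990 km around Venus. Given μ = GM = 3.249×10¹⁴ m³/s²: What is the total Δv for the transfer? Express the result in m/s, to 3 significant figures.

r₁ = 6692 km = 6.692×10⁶ m.
r₂ = 12990 km = 1.299×10⁷ m.
Transfer ellipse a_t = (r₁ + r₂)/2 = 9.841×10⁶ m.
At r₁: circular v_c1 = √(μ/r₁) = 6968 m/s; transfer-periapsis v_p = √[μ(2/r₁ − 1/a_t)] = 8005 m/s.
Δv₁ = v_p − v_c1 = 1038 m/s.
At r₂: circular v_c2 = √(μ/r₂) = 5001 m/s; transfer-apoapsis v_a = √[μ(2/r₂ − 1/a_t)] = 4124 m/s.
Δv₂ = v_c2 − v_a = 877.1 m/s.
Total Δv = Δv₁ + Δv₂ = 1915 m/s.

Δv_total ≈ 1910 m/s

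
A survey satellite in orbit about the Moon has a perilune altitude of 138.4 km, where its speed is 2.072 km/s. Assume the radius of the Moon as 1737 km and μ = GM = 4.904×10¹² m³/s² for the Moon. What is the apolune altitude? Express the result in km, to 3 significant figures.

apolune altitude ≈ 6860 km

r_p = 1737 + 138.4 = 1875.4 km = 1.875×10⁶ m.
Specific energy ε = v²/2 − μ/r = -4.683×10⁵ J/kg, so a = −μ/(2ε) = 5.236×10⁶ m.
The apsides satisfy r_p + r_a = 2a, so the apolune radius is 2a − r_p = 8.596×10⁶ m = 8596.1 km.
Apolune altitude = 8596.1 − 1737 = 6859.1 km.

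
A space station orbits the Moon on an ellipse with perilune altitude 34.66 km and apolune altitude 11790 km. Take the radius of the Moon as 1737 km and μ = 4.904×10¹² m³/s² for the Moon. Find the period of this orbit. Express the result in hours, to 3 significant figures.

r_p = 1737 + 34.66 = 1771.7 km = 1.7717×10⁶ m.
r_a = 1737 + 11790 = 13527 km = 1.3527×10⁷ m.
Semi-major axis a = (r_p + r_a)/2 = (1771.7 + 13527)/2 = 7649.3 km = 7.649×10⁶ m.
By Kepler's third law T = 2π√(a³/μ) = 2π × 9.553×10³ = 6.003×10⁴ s.
= 16.67 hours.

T ≈ 16.7 hours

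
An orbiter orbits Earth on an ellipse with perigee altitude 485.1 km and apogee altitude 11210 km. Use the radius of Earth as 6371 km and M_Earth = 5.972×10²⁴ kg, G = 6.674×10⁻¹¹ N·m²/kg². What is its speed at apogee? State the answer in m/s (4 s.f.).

v ≈ 3567 m/s

μ = GM = 6.674×10⁻¹¹ × 5.972×10²⁴ = 3.986×10¹⁴ m³/s².
r_p = 6371 + 485.1 = 6856.1 km = 6.8561×10⁶ m.
r_a = 6371 + 11210 = 17581 km = 1.7581×10⁷ m.
Semi-major axis a = (r_p + r_a)/2 = 12219 km = 1.222×10⁷ m.
Vis-viva: v² = μ(2/r − 1/a) = 3.986×10¹⁴ × (1.138×10⁻⁷ − 8.184×10⁻⁸) = 1.272×10⁷ m²/s².
v = 3567 m/s.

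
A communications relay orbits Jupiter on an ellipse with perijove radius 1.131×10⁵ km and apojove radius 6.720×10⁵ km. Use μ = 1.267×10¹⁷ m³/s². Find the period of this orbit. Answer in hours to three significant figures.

T ≈ 38.1 hours

Semi-major axis a = (r_p + r_a)/2 = (1.1310×10⁵ + 6.7200×10⁵)/2 = 3.9255×10⁵ km = 3.926×10⁸ m.
By Kepler's third law T = 2π√(a³/μ) = 2π × 2.185×10⁴ = 1.373×10⁵ s.
= 38.14 hours.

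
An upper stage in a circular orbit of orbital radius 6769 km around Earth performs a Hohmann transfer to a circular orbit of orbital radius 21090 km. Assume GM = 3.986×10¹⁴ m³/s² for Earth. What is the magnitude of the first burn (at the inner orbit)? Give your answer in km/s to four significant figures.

r₁ = 6769 km = 6.769×10⁶ m.
r₂ = 21090 km = 2.109×10⁷ m.
Transfer ellipse a_t = (r₁ + r₂)/2 = 1.393×10⁷ m.
At r₁: circular v_c1 = √(μ/r₁) = 7674 m/s; transfer-perigee v_p = √[μ(2/r₁ − 1/a_t)] = 9442 m/s.
Δv₁ = v_p − v_c1 = 1769 m/s.
= 1.769 km/s.

Δv ≈ 1.769 km/s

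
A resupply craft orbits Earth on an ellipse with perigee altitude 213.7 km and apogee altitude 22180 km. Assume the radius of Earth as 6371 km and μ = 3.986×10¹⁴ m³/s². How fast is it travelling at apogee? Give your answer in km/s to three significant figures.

r_p = 6371 + 213.7 = 6584.7 km = 6.5847×10⁶ m.
r_a = 6371 + 22180 = 28551 km = 2.8551×10⁷ m.
Semi-major axis a = (r_p + r_a)/2 = 17568 km = 1.757×10⁷ m.
Vis-viva: v² = μ(2/r − 1/a) = 3.986×10¹⁴ × (7.005×10⁻⁸ − 5.692×10⁻⁸) = 5.233×10⁶ m²/s².
v = 2288 m/s = 2.288 km/s.

v ≈ 2.29 km/s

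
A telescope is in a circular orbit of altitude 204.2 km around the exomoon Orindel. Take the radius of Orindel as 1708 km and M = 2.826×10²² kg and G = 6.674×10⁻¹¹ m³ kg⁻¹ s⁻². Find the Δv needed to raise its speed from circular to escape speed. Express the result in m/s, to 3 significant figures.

Δv ≈ 411 m/s

μ = GM = 6.674×10⁻¹¹ × 2.826×10²² = 1.886×10¹² m³/s².
r = 1708 + 204.2 = 1912.2 km = 1.9122×10⁶ m.
Circular speed v_c = √(μ/r) = 993.1 m/s.
Escape speed v_esc = √(2μ/r) = √2 × v_c = 1405 m/s.
Δv = v_esc − v_c = 411.4 m/s.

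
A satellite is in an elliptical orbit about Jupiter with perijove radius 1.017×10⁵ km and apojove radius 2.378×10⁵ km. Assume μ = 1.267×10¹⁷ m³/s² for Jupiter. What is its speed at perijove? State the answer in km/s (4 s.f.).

Semi-major axis a = (r_p + r_a)/2 = 1.6975×10⁵ km = 1.698×10⁸ m.
Vis-viva: v² = μ(2/r − 1/a) = 1.267×10¹⁷ × (1.967×10⁻⁸ − 5.891×10⁻⁹) = 1.745×10⁹ m²/s².
v = 41780 m/s = 41.78 km/s.

v ≈ 41.78 km/s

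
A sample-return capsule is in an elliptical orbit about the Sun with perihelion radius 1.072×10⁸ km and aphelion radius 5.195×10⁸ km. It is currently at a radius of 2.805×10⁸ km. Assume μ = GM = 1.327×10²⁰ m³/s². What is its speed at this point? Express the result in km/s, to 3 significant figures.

Semi-major axis a = (r_p + r_a)/2 = 3.1335×10⁸ km = 3.134×10¹¹ m.
Vis-viva: v² = μ(2/r − 1/a) = 1.327×10²⁰ × (7.130×10⁻¹² − 3.191×10⁻¹²) = 5.227×10⁸ m²/s².
v = 22860 m/s = 22.86 km/s.

v ≈ 22.9 km/s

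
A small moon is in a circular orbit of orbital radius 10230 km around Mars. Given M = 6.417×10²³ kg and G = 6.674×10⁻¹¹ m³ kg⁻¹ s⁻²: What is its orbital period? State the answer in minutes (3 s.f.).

μ = GM = 6.674×10⁻¹¹ × 6.417×10²³ = 4.283×10¹³ m³/s².
r = 10230 km = 1.023×10⁷ m.
Kepler's third law: T = 2π√(r³/μ) = 2π√((1.023×10⁷)³ / 4.283×10¹³).
r³/μ = 2.500×10⁷ s², so T = 2π × 5.000×10³ = 3.141×10⁴ s.
Converting: 3.141×10⁴ s ÷ 60.00 = 523.6 minutes.

T ≈ 524 minutes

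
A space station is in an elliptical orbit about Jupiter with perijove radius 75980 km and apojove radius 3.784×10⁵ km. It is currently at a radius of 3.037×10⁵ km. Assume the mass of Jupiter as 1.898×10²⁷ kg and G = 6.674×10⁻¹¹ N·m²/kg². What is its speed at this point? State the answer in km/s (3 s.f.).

v ≈ 16.6 km/s

μ = GM = 6.674×10⁻¹¹ × 1.898×10²⁷ = 1.267×10¹⁷ m³/s².
Semi-major axis a = (r_p + r_a)/2 = 2.2719×10⁵ km = 2.272×10⁸ m.
Vis-viva: v² = μ(2/r − 1/a) = 1.267×10¹⁷ × (6.585×10⁻⁹ − 4.402×10⁻⁹) = 2.766×10⁸ m²/s².
v = 16630 m/s = 16.63 km/s.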